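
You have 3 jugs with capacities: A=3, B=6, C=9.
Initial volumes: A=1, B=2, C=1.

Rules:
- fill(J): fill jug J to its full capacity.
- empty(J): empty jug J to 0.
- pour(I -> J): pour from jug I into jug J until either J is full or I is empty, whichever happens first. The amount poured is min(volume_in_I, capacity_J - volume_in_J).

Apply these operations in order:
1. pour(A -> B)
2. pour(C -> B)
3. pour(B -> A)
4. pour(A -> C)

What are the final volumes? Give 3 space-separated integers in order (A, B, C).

Answer: 0 1 3

Derivation:
Step 1: pour(A -> B) -> (A=0 B=3 C=1)
Step 2: pour(C -> B) -> (A=0 B=4 C=0)
Step 3: pour(B -> A) -> (A=3 B=1 C=0)
Step 4: pour(A -> C) -> (A=0 B=1 C=3)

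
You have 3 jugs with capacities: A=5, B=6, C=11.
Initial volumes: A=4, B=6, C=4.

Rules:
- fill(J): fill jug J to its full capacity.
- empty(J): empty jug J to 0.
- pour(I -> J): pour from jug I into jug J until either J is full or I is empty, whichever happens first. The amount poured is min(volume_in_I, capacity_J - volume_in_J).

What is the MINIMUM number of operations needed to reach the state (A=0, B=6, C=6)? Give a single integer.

Answer: 4

Derivation:
BFS from (A=4, B=6, C=4). One shortest path:
  1. empty(A) -> (A=0 B=6 C=4)
  2. fill(C) -> (A=0 B=6 C=11)
  3. pour(C -> A) -> (A=5 B=6 C=6)
  4. empty(A) -> (A=0 B=6 C=6)
Reached target in 4 moves.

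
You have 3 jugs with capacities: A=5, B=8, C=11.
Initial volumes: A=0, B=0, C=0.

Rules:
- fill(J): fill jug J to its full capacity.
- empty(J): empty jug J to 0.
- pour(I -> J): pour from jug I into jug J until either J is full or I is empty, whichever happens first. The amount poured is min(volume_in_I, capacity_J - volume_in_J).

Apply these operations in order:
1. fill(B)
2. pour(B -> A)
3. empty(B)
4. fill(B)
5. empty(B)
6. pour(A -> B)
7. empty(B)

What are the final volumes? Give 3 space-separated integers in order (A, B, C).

Answer: 0 0 0

Derivation:
Step 1: fill(B) -> (A=0 B=8 C=0)
Step 2: pour(B -> A) -> (A=5 B=3 C=0)
Step 3: empty(B) -> (A=5 B=0 C=0)
Step 4: fill(B) -> (A=5 B=8 C=0)
Step 5: empty(B) -> (A=5 B=0 C=0)
Step 6: pour(A -> B) -> (A=0 B=5 C=0)
Step 7: empty(B) -> (A=0 B=0 C=0)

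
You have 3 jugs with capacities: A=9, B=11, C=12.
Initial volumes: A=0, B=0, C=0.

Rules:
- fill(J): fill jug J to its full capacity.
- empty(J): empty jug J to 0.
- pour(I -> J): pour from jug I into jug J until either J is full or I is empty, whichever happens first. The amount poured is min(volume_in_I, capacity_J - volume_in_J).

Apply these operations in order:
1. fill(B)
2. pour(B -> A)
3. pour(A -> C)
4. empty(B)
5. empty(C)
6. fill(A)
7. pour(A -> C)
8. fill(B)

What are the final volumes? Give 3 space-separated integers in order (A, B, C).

Answer: 0 11 9

Derivation:
Step 1: fill(B) -> (A=0 B=11 C=0)
Step 2: pour(B -> A) -> (A=9 B=2 C=0)
Step 3: pour(A -> C) -> (A=0 B=2 C=9)
Step 4: empty(B) -> (A=0 B=0 C=9)
Step 5: empty(C) -> (A=0 B=0 C=0)
Step 6: fill(A) -> (A=9 B=0 C=0)
Step 7: pour(A -> C) -> (A=0 B=0 C=9)
Step 8: fill(B) -> (A=0 B=11 C=9)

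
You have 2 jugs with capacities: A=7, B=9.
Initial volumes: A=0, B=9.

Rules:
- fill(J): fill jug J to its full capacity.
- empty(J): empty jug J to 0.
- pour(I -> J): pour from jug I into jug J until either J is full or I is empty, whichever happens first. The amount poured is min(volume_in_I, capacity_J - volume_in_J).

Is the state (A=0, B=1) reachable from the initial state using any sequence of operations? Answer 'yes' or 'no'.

BFS from (A=0, B=9):
  1. fill(A) -> (A=7 B=9)
  2. empty(B) -> (A=7 B=0)
  3. pour(A -> B) -> (A=0 B=7)
  4. fill(A) -> (A=7 B=7)
  5. pour(A -> B) -> (A=5 B=9)
  6. empty(B) -> (A=5 B=0)
  7. pour(A -> B) -> (A=0 B=5)
  8. fill(A) -> (A=7 B=5)
  9. pour(A -> B) -> (A=3 B=9)
  10. empty(B) -> (A=3 B=0)
  11. pour(A -> B) -> (A=0 B=3)
  12. fill(A) -> (A=7 B=3)
  13. pour(A -> B) -> (A=1 B=9)
  14. empty(B) -> (A=1 B=0)
  15. pour(A -> B) -> (A=0 B=1)
Target reached → yes.

Answer: yes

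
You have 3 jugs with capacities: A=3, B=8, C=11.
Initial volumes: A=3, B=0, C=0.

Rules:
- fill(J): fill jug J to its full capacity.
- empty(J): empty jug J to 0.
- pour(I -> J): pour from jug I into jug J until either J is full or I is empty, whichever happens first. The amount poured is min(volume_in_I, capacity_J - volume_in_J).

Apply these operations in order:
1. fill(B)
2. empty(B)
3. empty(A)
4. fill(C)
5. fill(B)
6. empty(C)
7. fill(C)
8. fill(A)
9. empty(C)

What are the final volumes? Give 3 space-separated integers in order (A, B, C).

Step 1: fill(B) -> (A=3 B=8 C=0)
Step 2: empty(B) -> (A=3 B=0 C=0)
Step 3: empty(A) -> (A=0 B=0 C=0)
Step 4: fill(C) -> (A=0 B=0 C=11)
Step 5: fill(B) -> (A=0 B=8 C=11)
Step 6: empty(C) -> (A=0 B=8 C=0)
Step 7: fill(C) -> (A=0 B=8 C=11)
Step 8: fill(A) -> (A=3 B=8 C=11)
Step 9: empty(C) -> (A=3 B=8 C=0)

Answer: 3 8 0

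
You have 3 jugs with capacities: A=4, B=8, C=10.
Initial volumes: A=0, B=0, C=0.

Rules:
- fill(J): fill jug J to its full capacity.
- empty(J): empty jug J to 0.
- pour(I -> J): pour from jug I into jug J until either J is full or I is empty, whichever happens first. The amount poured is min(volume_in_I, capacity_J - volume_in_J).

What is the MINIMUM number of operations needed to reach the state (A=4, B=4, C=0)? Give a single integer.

Answer: 2

Derivation:
BFS from (A=0, B=0, C=0). One shortest path:
  1. fill(B) -> (A=0 B=8 C=0)
  2. pour(B -> A) -> (A=4 B=4 C=0)
Reached target in 2 moves.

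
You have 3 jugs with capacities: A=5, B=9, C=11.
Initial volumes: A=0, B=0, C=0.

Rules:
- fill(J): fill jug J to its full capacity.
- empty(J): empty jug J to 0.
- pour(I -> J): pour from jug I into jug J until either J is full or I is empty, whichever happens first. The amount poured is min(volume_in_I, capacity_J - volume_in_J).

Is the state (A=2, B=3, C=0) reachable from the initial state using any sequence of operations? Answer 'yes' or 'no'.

BFS from (A=0, B=0, C=0):
  1. fill(A) -> (A=5 B=0 C=0)
  2. fill(B) -> (A=5 B=9 C=0)
  3. pour(B -> C) -> (A=5 B=0 C=9)
  4. pour(A -> C) -> (A=3 B=0 C=11)
  5. pour(C -> B) -> (A=3 B=9 C=2)
  6. empty(B) -> (A=3 B=0 C=2)
  7. pour(A -> B) -> (A=0 B=3 C=2)
  8. pour(C -> A) -> (A=2 B=3 C=0)
Target reached → yes.

Answer: yes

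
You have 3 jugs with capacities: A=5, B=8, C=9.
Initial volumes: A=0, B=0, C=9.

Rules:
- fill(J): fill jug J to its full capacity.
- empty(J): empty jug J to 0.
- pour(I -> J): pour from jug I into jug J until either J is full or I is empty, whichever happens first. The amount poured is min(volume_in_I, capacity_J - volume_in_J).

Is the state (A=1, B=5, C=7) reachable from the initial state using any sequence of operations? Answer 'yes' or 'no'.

Answer: no

Derivation:
BFS explored all 316 reachable states.
Reachable set includes: (0,0,0), (0,0,1), (0,0,2), (0,0,3), (0,0,4), (0,0,5), (0,0,6), (0,0,7), (0,0,8), (0,0,9), (0,1,0), (0,1,1) ...
Target (A=1, B=5, C=7) not in reachable set → no.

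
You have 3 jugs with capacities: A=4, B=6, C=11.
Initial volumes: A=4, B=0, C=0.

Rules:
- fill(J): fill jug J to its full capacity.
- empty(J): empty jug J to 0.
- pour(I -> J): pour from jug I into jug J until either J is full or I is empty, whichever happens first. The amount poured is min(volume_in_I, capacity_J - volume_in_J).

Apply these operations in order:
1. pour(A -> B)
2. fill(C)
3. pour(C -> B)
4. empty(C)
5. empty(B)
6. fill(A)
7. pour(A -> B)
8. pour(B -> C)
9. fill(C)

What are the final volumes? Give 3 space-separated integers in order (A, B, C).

Answer: 0 0 11

Derivation:
Step 1: pour(A -> B) -> (A=0 B=4 C=0)
Step 2: fill(C) -> (A=0 B=4 C=11)
Step 3: pour(C -> B) -> (A=0 B=6 C=9)
Step 4: empty(C) -> (A=0 B=6 C=0)
Step 5: empty(B) -> (A=0 B=0 C=0)
Step 6: fill(A) -> (A=4 B=0 C=0)
Step 7: pour(A -> B) -> (A=0 B=4 C=0)
Step 8: pour(B -> C) -> (A=0 B=0 C=4)
Step 9: fill(C) -> (A=0 B=0 C=11)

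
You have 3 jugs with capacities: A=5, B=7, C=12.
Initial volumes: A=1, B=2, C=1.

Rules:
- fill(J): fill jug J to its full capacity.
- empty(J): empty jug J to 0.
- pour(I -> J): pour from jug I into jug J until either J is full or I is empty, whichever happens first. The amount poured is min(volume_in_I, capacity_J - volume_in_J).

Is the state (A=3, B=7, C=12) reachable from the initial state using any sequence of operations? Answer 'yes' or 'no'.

Answer: yes

Derivation:
BFS from (A=1, B=2, C=1):
  1. fill(C) -> (A=1 B=2 C=12)
  2. pour(B -> A) -> (A=3 B=0 C=12)
  3. fill(B) -> (A=3 B=7 C=12)
Target reached → yes.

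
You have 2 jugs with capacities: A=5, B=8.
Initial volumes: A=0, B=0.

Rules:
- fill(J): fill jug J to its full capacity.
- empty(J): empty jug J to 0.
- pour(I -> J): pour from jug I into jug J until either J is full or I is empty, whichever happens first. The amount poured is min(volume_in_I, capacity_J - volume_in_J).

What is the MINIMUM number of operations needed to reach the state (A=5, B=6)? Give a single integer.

BFS from (A=0, B=0). One shortest path:
  1. fill(B) -> (A=0 B=8)
  2. pour(B -> A) -> (A=5 B=3)
  3. empty(A) -> (A=0 B=3)
  4. pour(B -> A) -> (A=3 B=0)
  5. fill(B) -> (A=3 B=8)
  6. pour(B -> A) -> (A=5 B=6)
Reached target in 6 moves.

Answer: 6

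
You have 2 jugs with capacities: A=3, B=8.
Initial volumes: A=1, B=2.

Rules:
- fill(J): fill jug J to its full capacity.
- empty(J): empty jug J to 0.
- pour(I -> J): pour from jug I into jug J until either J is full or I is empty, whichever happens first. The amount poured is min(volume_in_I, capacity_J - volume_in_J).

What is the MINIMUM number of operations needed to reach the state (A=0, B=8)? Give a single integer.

BFS from (A=1, B=2). One shortest path:
  1. empty(A) -> (A=0 B=2)
  2. fill(B) -> (A=0 B=8)
Reached target in 2 moves.

Answer: 2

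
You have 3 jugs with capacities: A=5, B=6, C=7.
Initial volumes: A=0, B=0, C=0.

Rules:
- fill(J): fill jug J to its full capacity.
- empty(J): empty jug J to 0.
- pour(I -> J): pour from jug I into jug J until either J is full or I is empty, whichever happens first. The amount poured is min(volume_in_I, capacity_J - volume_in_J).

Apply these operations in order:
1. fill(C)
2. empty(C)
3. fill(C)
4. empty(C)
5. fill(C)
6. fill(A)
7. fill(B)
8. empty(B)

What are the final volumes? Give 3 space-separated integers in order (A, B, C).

Step 1: fill(C) -> (A=0 B=0 C=7)
Step 2: empty(C) -> (A=0 B=0 C=0)
Step 3: fill(C) -> (A=0 B=0 C=7)
Step 4: empty(C) -> (A=0 B=0 C=0)
Step 5: fill(C) -> (A=0 B=0 C=7)
Step 6: fill(A) -> (A=5 B=0 C=7)
Step 7: fill(B) -> (A=5 B=6 C=7)
Step 8: empty(B) -> (A=5 B=0 C=7)

Answer: 5 0 7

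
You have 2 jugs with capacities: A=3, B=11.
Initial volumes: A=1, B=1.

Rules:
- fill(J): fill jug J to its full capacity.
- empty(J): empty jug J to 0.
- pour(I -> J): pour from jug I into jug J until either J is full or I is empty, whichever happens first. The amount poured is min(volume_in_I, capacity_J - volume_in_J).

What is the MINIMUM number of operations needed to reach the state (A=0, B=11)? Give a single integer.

BFS from (A=1, B=1). One shortest path:
  1. empty(A) -> (A=0 B=1)
  2. fill(B) -> (A=0 B=11)
Reached target in 2 moves.

Answer: 2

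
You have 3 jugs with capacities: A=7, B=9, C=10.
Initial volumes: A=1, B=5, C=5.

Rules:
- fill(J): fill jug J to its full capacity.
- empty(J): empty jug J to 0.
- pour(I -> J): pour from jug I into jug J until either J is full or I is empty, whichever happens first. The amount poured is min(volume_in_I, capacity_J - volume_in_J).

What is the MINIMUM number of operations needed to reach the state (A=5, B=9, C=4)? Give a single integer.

Answer: 5

Derivation:
BFS from (A=1, B=5, C=5). One shortest path:
  1. fill(C) -> (A=1 B=5 C=10)
  2. pour(C -> A) -> (A=7 B=5 C=4)
  3. empty(A) -> (A=0 B=5 C=4)
  4. pour(B -> A) -> (A=5 B=0 C=4)
  5. fill(B) -> (A=5 B=9 C=4)
Reached target in 5 moves.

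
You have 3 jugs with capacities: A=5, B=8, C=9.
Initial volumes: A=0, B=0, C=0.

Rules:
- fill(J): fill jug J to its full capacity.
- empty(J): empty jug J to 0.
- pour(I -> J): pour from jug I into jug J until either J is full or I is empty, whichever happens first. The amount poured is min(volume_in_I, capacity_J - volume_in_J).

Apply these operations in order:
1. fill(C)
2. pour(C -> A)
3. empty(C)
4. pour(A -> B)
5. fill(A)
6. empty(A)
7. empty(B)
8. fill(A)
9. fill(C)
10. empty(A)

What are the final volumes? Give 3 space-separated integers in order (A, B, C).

Answer: 0 0 9

Derivation:
Step 1: fill(C) -> (A=0 B=0 C=9)
Step 2: pour(C -> A) -> (A=5 B=0 C=4)
Step 3: empty(C) -> (A=5 B=0 C=0)
Step 4: pour(A -> B) -> (A=0 B=5 C=0)
Step 5: fill(A) -> (A=5 B=5 C=0)
Step 6: empty(A) -> (A=0 B=5 C=0)
Step 7: empty(B) -> (A=0 B=0 C=0)
Step 8: fill(A) -> (A=5 B=0 C=0)
Step 9: fill(C) -> (A=5 B=0 C=9)
Step 10: empty(A) -> (A=0 B=0 C=9)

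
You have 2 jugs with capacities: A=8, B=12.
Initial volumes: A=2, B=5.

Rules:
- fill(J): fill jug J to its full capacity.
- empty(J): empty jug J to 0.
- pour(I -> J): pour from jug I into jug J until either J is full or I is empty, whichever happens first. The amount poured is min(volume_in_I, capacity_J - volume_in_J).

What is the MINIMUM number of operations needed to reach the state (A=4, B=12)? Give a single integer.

BFS from (A=2, B=5). One shortest path:
  1. fill(A) -> (A=8 B=5)
  2. empty(B) -> (A=8 B=0)
  3. pour(A -> B) -> (A=0 B=8)
  4. fill(A) -> (A=8 B=8)
  5. pour(A -> B) -> (A=4 B=12)
Reached target in 5 moves.

Answer: 5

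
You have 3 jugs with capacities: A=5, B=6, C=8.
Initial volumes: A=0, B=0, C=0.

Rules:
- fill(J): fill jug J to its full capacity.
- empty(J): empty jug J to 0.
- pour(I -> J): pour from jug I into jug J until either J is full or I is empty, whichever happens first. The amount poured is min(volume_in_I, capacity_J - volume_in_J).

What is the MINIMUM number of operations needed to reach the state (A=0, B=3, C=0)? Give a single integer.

BFS from (A=0, B=0, C=0). One shortest path:
  1. fill(C) -> (A=0 B=0 C=8)
  2. pour(C -> A) -> (A=5 B=0 C=3)
  3. empty(A) -> (A=0 B=0 C=3)
  4. pour(C -> B) -> (A=0 B=3 C=0)
Reached target in 4 moves.

Answer: 4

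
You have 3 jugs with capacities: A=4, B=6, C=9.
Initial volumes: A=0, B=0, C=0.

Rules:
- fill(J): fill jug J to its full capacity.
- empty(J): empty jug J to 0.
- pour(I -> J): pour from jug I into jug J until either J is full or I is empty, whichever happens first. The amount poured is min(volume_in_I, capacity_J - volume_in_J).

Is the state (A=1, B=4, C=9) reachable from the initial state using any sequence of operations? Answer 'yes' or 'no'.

Answer: yes

Derivation:
BFS from (A=0, B=0, C=0):
  1. fill(A) -> (A=4 B=0 C=0)
  2. fill(B) -> (A=4 B=6 C=0)
  3. pour(B -> C) -> (A=4 B=0 C=6)
  4. pour(A -> B) -> (A=0 B=4 C=6)
  5. fill(A) -> (A=4 B=4 C=6)
  6. pour(A -> C) -> (A=1 B=4 C=9)
Target reached → yes.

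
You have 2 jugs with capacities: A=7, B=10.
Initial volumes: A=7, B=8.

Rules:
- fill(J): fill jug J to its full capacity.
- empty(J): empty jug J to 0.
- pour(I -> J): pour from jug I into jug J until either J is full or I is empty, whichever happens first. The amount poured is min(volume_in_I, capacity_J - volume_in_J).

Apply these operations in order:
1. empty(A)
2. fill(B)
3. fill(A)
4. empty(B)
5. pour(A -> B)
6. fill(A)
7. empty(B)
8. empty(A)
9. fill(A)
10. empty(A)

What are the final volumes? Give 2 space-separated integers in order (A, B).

Answer: 0 0

Derivation:
Step 1: empty(A) -> (A=0 B=8)
Step 2: fill(B) -> (A=0 B=10)
Step 3: fill(A) -> (A=7 B=10)
Step 4: empty(B) -> (A=7 B=0)
Step 5: pour(A -> B) -> (A=0 B=7)
Step 6: fill(A) -> (A=7 B=7)
Step 7: empty(B) -> (A=7 B=0)
Step 8: empty(A) -> (A=0 B=0)
Step 9: fill(A) -> (A=7 B=0)
Step 10: empty(A) -> (A=0 B=0)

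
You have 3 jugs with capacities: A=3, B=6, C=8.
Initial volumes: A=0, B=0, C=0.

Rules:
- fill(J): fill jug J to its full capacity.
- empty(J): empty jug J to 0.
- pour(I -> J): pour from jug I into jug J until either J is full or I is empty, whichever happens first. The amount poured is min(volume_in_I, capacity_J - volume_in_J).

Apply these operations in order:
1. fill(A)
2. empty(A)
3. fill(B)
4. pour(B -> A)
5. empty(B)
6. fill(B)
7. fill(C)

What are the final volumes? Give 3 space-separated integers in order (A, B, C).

Answer: 3 6 8

Derivation:
Step 1: fill(A) -> (A=3 B=0 C=0)
Step 2: empty(A) -> (A=0 B=0 C=0)
Step 3: fill(B) -> (A=0 B=6 C=0)
Step 4: pour(B -> A) -> (A=3 B=3 C=0)
Step 5: empty(B) -> (A=3 B=0 C=0)
Step 6: fill(B) -> (A=3 B=6 C=0)
Step 7: fill(C) -> (A=3 B=6 C=8)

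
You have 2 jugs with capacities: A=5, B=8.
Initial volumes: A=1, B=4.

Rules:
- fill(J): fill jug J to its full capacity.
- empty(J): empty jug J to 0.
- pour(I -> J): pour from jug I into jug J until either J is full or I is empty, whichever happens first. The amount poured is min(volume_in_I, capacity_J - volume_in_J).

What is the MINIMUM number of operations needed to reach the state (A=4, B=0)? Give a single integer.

Answer: 2

Derivation:
BFS from (A=1, B=4). One shortest path:
  1. empty(A) -> (A=0 B=4)
  2. pour(B -> A) -> (A=4 B=0)
Reached target in 2 moves.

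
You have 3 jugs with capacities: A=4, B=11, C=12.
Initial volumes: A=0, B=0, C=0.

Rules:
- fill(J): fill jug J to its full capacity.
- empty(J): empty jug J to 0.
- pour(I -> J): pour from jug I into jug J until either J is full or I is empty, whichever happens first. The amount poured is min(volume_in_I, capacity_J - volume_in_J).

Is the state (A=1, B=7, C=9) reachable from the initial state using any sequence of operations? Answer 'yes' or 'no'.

BFS explored all 450 reachable states.
Reachable set includes: (0,0,0), (0,0,1), (0,0,2), (0,0,3), (0,0,4), (0,0,5), (0,0,6), (0,0,7), (0,0,8), (0,0,9), (0,0,10), (0,0,11) ...
Target (A=1, B=7, C=9) not in reachable set → no.

Answer: no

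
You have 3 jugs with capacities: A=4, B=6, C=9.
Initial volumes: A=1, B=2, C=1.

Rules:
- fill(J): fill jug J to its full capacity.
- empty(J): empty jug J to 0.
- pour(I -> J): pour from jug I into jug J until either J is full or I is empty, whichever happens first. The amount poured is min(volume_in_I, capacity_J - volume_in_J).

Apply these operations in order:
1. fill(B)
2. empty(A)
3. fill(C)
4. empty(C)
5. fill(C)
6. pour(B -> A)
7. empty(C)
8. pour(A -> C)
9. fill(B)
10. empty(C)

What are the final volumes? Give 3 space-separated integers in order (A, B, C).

Step 1: fill(B) -> (A=1 B=6 C=1)
Step 2: empty(A) -> (A=0 B=6 C=1)
Step 3: fill(C) -> (A=0 B=6 C=9)
Step 4: empty(C) -> (A=0 B=6 C=0)
Step 5: fill(C) -> (A=0 B=6 C=9)
Step 6: pour(B -> A) -> (A=4 B=2 C=9)
Step 7: empty(C) -> (A=4 B=2 C=0)
Step 8: pour(A -> C) -> (A=0 B=2 C=4)
Step 9: fill(B) -> (A=0 B=6 C=4)
Step 10: empty(C) -> (A=0 B=6 C=0)

Answer: 0 6 0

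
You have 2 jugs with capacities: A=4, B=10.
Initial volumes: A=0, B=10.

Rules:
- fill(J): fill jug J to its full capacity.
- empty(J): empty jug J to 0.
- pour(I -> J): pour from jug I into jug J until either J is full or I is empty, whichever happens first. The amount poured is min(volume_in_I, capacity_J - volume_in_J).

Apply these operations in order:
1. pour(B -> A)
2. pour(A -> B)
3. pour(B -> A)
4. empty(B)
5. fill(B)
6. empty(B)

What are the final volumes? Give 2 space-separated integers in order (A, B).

Step 1: pour(B -> A) -> (A=4 B=6)
Step 2: pour(A -> B) -> (A=0 B=10)
Step 3: pour(B -> A) -> (A=4 B=6)
Step 4: empty(B) -> (A=4 B=0)
Step 5: fill(B) -> (A=4 B=10)
Step 6: empty(B) -> (A=4 B=0)

Answer: 4 0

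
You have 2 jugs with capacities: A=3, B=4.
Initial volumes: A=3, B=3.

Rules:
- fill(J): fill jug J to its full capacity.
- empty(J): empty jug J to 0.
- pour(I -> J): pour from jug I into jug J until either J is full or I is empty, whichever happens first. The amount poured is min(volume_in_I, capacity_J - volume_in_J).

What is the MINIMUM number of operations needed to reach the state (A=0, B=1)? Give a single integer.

BFS from (A=3, B=3). One shortest path:
  1. empty(A) -> (A=0 B=3)
  2. fill(B) -> (A=0 B=4)
  3. pour(B -> A) -> (A=3 B=1)
  4. empty(A) -> (A=0 B=1)
Reached target in 4 moves.

Answer: 4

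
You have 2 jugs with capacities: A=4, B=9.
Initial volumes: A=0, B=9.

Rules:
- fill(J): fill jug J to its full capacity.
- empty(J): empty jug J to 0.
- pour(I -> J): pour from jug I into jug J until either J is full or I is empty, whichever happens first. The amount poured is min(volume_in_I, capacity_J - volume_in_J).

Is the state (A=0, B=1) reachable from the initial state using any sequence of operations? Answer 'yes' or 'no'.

BFS from (A=0, B=9):
  1. pour(B -> A) -> (A=4 B=5)
  2. empty(A) -> (A=0 B=5)
  3. pour(B -> A) -> (A=4 B=1)
  4. empty(A) -> (A=0 B=1)
Target reached → yes.

Answer: yes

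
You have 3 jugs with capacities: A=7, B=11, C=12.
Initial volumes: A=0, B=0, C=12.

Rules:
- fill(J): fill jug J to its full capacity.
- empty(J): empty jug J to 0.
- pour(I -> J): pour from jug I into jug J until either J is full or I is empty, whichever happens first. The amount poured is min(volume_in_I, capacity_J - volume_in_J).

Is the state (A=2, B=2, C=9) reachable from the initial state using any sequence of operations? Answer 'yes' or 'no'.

Answer: no

Derivation:
BFS explored all 588 reachable states.
Reachable set includes: (0,0,0), (0,0,1), (0,0,2), (0,0,3), (0,0,4), (0,0,5), (0,0,6), (0,0,7), (0,0,8), (0,0,9), (0,0,10), (0,0,11) ...
Target (A=2, B=2, C=9) not in reachable set → no.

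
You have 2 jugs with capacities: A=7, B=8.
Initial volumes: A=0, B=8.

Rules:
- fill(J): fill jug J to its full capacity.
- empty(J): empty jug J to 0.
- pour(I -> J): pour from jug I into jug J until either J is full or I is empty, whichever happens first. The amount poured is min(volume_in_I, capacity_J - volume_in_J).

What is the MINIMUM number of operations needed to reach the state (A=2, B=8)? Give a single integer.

Answer: 8

Derivation:
BFS from (A=0, B=8). One shortest path:
  1. pour(B -> A) -> (A=7 B=1)
  2. empty(A) -> (A=0 B=1)
  3. pour(B -> A) -> (A=1 B=0)
  4. fill(B) -> (A=1 B=8)
  5. pour(B -> A) -> (A=7 B=2)
  6. empty(A) -> (A=0 B=2)
  7. pour(B -> A) -> (A=2 B=0)
  8. fill(B) -> (A=2 B=8)
Reached target in 8 moves.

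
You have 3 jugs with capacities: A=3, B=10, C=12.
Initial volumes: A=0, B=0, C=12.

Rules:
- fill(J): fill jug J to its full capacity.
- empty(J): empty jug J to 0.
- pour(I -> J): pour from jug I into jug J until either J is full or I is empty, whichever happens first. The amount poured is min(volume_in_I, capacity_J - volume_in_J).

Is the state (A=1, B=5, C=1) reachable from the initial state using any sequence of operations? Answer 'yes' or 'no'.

BFS explored all 374 reachable states.
Reachable set includes: (0,0,0), (0,0,1), (0,0,2), (0,0,3), (0,0,4), (0,0,5), (0,0,6), (0,0,7), (0,0,8), (0,0,9), (0,0,10), (0,0,11) ...
Target (A=1, B=5, C=1) not in reachable set → no.

Answer: no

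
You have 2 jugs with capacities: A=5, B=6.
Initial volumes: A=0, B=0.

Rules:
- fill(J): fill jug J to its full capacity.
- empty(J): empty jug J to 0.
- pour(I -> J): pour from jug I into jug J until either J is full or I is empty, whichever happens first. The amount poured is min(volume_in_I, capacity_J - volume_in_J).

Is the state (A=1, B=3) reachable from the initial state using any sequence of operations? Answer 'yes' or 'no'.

Answer: no

Derivation:
BFS explored all 22 reachable states.
Reachable set includes: (0,0), (0,1), (0,2), (0,3), (0,4), (0,5), (0,6), (1,0), (1,6), (2,0), (2,6), (3,0) ...
Target (A=1, B=3) not in reachable set → no.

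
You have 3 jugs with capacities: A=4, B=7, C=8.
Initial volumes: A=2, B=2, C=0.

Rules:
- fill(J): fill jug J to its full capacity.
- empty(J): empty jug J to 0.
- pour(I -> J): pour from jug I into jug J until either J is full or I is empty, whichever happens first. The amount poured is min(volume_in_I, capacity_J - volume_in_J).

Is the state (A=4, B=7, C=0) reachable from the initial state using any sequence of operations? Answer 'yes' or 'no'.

Answer: yes

Derivation:
BFS from (A=2, B=2, C=0):
  1. fill(A) -> (A=4 B=2 C=0)
  2. fill(B) -> (A=4 B=7 C=0)
Target reached → yes.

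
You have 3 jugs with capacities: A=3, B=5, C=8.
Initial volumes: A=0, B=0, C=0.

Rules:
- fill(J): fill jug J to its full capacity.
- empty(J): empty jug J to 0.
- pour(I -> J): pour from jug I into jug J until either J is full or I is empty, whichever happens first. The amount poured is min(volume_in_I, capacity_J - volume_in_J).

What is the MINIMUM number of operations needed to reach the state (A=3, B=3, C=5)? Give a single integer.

Answer: 4

Derivation:
BFS from (A=0, B=0, C=0). One shortest path:
  1. fill(A) -> (A=3 B=0 C=0)
  2. fill(C) -> (A=3 B=0 C=8)
  3. pour(A -> B) -> (A=0 B=3 C=8)
  4. pour(C -> A) -> (A=3 B=3 C=5)
Reached target in 4 moves.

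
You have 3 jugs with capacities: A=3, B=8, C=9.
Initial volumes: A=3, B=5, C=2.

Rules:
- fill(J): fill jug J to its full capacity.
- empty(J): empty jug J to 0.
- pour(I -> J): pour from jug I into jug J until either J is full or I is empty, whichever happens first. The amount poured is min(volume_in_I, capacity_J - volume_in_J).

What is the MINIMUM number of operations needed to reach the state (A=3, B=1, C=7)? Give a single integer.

BFS from (A=3, B=5, C=2). One shortest path:
  1. pour(B -> C) -> (A=3 B=0 C=7)
  2. pour(A -> C) -> (A=1 B=0 C=9)
  3. pour(C -> B) -> (A=1 B=8 C=1)
  4. empty(B) -> (A=1 B=0 C=1)
  5. pour(C -> B) -> (A=1 B=1 C=0)
  6. fill(C) -> (A=1 B=1 C=9)
  7. pour(C -> A) -> (A=3 B=1 C=7)
Reached target in 7 moves.

Answer: 7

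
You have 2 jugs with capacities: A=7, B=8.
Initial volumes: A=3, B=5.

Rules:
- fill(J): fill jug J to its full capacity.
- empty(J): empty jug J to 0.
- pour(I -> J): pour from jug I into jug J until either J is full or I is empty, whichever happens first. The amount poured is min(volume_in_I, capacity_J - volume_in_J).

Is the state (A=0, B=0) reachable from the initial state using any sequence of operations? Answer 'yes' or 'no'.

Answer: yes

Derivation:
BFS from (A=3, B=5):
  1. empty(A) -> (A=0 B=5)
  2. empty(B) -> (A=0 B=0)
Target reached → yes.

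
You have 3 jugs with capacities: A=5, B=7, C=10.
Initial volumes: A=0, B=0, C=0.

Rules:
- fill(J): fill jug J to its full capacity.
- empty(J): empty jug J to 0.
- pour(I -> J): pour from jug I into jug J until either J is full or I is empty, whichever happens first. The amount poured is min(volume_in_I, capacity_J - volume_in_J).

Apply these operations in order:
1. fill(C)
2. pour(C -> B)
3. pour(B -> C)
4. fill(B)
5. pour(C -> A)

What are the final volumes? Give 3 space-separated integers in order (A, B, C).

Step 1: fill(C) -> (A=0 B=0 C=10)
Step 2: pour(C -> B) -> (A=0 B=7 C=3)
Step 3: pour(B -> C) -> (A=0 B=0 C=10)
Step 4: fill(B) -> (A=0 B=7 C=10)
Step 5: pour(C -> A) -> (A=5 B=7 C=5)

Answer: 5 7 5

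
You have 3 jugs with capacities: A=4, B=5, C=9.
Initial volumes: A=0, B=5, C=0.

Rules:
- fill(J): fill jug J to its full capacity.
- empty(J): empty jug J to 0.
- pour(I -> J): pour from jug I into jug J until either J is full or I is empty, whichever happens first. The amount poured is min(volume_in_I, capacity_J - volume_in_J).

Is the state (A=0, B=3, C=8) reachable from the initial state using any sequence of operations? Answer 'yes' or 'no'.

BFS from (A=0, B=5, C=0):
  1. pour(B -> A) -> (A=4 B=1 C=0)
  2. empty(A) -> (A=0 B=1 C=0)
  3. pour(B -> A) -> (A=1 B=0 C=0)
  4. fill(B) -> (A=1 B=5 C=0)
  5. pour(B -> A) -> (A=4 B=2 C=0)
  6. pour(A -> C) -> (A=0 B=2 C=4)
  7. pour(B -> A) -> (A=2 B=0 C=4)
  8. fill(B) -> (A=2 B=5 C=4)
  9. pour(B -> A) -> (A=4 B=3 C=4)
  10. pour(A -> C) -> (A=0 B=3 C=8)
Target reached → yes.

Answer: yes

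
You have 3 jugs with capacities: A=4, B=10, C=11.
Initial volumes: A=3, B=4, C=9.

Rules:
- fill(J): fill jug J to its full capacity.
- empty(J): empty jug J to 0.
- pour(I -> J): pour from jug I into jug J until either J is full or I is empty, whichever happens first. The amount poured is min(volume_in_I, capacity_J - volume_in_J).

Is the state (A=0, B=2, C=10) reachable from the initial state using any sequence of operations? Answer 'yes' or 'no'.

Answer: yes

Derivation:
BFS from (A=3, B=4, C=9):
  1. pour(B -> C) -> (A=3 B=2 C=11)
  2. pour(C -> A) -> (A=4 B=2 C=10)
  3. empty(A) -> (A=0 B=2 C=10)
Target reached → yes.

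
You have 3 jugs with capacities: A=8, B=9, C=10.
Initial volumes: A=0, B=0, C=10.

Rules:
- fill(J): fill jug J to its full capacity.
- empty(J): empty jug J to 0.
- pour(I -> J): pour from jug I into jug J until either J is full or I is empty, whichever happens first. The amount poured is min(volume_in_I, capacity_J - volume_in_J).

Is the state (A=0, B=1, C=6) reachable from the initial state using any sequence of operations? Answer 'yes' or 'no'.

BFS from (A=0, B=0, C=10):
  1. fill(A) -> (A=8 B=0 C=10)
  2. fill(B) -> (A=8 B=9 C=10)
  3. empty(C) -> (A=8 B=9 C=0)
  4. pour(A -> C) -> (A=0 B=9 C=8)
  5. pour(B -> A) -> (A=8 B=1 C=8)
  6. pour(A -> C) -> (A=6 B=1 C=10)
  7. empty(C) -> (A=6 B=1 C=0)
  8. pour(A -> C) -> (A=0 B=1 C=6)
Target reached → yes.

Answer: yes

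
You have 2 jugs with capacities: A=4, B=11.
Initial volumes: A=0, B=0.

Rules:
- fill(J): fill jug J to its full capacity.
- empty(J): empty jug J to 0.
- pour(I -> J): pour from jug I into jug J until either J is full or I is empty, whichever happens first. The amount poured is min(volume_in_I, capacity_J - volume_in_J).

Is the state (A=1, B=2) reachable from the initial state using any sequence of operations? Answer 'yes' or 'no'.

BFS explored all 30 reachable states.
Reachable set includes: (0,0), (0,1), (0,2), (0,3), (0,4), (0,5), (0,6), (0,7), (0,8), (0,9), (0,10), (0,11) ...
Target (A=1, B=2) not in reachable set → no.

Answer: no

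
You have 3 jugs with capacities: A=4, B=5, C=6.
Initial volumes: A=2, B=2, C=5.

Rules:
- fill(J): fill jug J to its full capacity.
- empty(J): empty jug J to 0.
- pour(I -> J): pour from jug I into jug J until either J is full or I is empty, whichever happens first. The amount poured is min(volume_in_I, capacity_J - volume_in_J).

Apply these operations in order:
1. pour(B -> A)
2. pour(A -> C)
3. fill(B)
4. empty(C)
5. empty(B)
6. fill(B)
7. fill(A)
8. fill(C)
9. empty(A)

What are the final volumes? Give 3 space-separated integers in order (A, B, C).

Answer: 0 5 6

Derivation:
Step 1: pour(B -> A) -> (A=4 B=0 C=5)
Step 2: pour(A -> C) -> (A=3 B=0 C=6)
Step 3: fill(B) -> (A=3 B=5 C=6)
Step 4: empty(C) -> (A=3 B=5 C=0)
Step 5: empty(B) -> (A=3 B=0 C=0)
Step 6: fill(B) -> (A=3 B=5 C=0)
Step 7: fill(A) -> (A=4 B=5 C=0)
Step 8: fill(C) -> (A=4 B=5 C=6)
Step 9: empty(A) -> (A=0 B=5 C=6)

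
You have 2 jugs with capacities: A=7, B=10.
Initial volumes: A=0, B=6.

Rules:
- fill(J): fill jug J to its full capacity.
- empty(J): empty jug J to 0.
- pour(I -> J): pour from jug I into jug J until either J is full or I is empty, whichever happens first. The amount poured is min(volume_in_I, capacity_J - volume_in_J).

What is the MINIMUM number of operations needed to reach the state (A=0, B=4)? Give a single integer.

Answer: 7

Derivation:
BFS from (A=0, B=6). One shortest path:
  1. fill(A) -> (A=7 B=6)
  2. empty(B) -> (A=7 B=0)
  3. pour(A -> B) -> (A=0 B=7)
  4. fill(A) -> (A=7 B=7)
  5. pour(A -> B) -> (A=4 B=10)
  6. empty(B) -> (A=4 B=0)
  7. pour(A -> B) -> (A=0 B=4)
Reached target in 7 moves.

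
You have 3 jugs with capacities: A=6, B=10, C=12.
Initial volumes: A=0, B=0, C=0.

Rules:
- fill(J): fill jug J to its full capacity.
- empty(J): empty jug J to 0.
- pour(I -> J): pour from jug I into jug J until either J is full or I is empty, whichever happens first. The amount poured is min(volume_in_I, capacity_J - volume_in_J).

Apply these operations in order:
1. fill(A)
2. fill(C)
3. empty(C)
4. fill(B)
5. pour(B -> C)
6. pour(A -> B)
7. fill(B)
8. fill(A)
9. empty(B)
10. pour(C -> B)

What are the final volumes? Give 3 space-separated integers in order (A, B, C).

Step 1: fill(A) -> (A=6 B=0 C=0)
Step 2: fill(C) -> (A=6 B=0 C=12)
Step 3: empty(C) -> (A=6 B=0 C=0)
Step 4: fill(B) -> (A=6 B=10 C=0)
Step 5: pour(B -> C) -> (A=6 B=0 C=10)
Step 6: pour(A -> B) -> (A=0 B=6 C=10)
Step 7: fill(B) -> (A=0 B=10 C=10)
Step 8: fill(A) -> (A=6 B=10 C=10)
Step 9: empty(B) -> (A=6 B=0 C=10)
Step 10: pour(C -> B) -> (A=6 B=10 C=0)

Answer: 6 10 0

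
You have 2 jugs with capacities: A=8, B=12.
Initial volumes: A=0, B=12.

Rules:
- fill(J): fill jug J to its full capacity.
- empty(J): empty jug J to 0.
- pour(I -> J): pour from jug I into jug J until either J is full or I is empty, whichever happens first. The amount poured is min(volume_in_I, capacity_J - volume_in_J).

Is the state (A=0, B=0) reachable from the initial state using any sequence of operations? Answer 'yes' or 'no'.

BFS from (A=0, B=12):
  1. empty(B) -> (A=0 B=0)
Target reached → yes.

Answer: yes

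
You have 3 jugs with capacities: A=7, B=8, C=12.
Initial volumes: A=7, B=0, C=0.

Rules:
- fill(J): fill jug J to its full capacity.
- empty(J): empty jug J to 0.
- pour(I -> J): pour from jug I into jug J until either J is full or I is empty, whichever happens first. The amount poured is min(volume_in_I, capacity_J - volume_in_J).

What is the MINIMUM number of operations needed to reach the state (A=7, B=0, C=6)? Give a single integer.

Answer: 6

Derivation:
BFS from (A=7, B=0, C=0). One shortest path:
  1. pour(A -> B) -> (A=0 B=7 C=0)
  2. fill(A) -> (A=7 B=7 C=0)
  3. pour(A -> B) -> (A=6 B=8 C=0)
  4. empty(B) -> (A=6 B=0 C=0)
  5. pour(A -> C) -> (A=0 B=0 C=6)
  6. fill(A) -> (A=7 B=0 C=6)
Reached target in 6 moves.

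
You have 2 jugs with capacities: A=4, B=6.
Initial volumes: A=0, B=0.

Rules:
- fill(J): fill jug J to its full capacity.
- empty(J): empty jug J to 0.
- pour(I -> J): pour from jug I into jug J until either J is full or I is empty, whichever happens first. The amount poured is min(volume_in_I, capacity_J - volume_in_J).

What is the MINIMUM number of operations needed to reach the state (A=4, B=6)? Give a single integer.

BFS from (A=0, B=0). One shortest path:
  1. fill(A) -> (A=4 B=0)
  2. fill(B) -> (A=4 B=6)
Reached target in 2 moves.

Answer: 2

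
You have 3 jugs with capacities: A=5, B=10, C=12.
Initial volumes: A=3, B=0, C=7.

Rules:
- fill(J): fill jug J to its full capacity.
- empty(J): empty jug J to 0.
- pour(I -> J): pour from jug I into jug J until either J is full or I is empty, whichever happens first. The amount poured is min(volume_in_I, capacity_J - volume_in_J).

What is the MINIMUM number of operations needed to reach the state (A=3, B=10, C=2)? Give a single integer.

BFS from (A=3, B=0, C=7). One shortest path:
  1. fill(C) -> (A=3 B=0 C=12)
  2. pour(C -> B) -> (A=3 B=10 C=2)
Reached target in 2 moves.

Answer: 2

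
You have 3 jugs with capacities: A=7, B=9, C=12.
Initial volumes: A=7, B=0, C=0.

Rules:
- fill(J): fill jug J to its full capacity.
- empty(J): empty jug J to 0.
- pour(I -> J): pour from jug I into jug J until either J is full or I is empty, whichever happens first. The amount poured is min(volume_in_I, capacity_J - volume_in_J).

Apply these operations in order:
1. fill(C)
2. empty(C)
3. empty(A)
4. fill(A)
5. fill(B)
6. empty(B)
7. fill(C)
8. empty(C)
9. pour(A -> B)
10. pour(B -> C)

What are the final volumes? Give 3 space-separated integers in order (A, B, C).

Answer: 0 0 7

Derivation:
Step 1: fill(C) -> (A=7 B=0 C=12)
Step 2: empty(C) -> (A=7 B=0 C=0)
Step 3: empty(A) -> (A=0 B=0 C=0)
Step 4: fill(A) -> (A=7 B=0 C=0)
Step 5: fill(B) -> (A=7 B=9 C=0)
Step 6: empty(B) -> (A=7 B=0 C=0)
Step 7: fill(C) -> (A=7 B=0 C=12)
Step 8: empty(C) -> (A=7 B=0 C=0)
Step 9: pour(A -> B) -> (A=0 B=7 C=0)
Step 10: pour(B -> C) -> (A=0 B=0 C=7)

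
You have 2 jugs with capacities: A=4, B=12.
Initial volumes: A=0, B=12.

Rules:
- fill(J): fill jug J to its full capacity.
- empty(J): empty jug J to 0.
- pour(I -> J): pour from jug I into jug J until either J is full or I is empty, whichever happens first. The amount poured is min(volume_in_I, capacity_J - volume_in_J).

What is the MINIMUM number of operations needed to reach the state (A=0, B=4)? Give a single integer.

Answer: 3

Derivation:
BFS from (A=0, B=12). One shortest path:
  1. fill(A) -> (A=4 B=12)
  2. empty(B) -> (A=4 B=0)
  3. pour(A -> B) -> (A=0 B=4)
Reached target in 3 moves.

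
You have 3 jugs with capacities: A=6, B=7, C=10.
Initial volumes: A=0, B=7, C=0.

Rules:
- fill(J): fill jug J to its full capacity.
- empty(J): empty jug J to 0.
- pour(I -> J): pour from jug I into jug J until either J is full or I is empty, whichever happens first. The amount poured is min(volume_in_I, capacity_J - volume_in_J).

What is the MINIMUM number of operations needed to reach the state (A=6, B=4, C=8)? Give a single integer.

Answer: 8

Derivation:
BFS from (A=0, B=7, C=0). One shortest path:
  1. fill(C) -> (A=0 B=7 C=10)
  2. pour(C -> A) -> (A=6 B=7 C=4)
  3. empty(A) -> (A=0 B=7 C=4)
  4. pour(C -> A) -> (A=4 B=7 C=0)
  5. pour(B -> C) -> (A=4 B=0 C=7)
  6. fill(B) -> (A=4 B=7 C=7)
  7. pour(B -> C) -> (A=4 B=4 C=10)
  8. pour(C -> A) -> (A=6 B=4 C=8)
Reached target in 8 moves.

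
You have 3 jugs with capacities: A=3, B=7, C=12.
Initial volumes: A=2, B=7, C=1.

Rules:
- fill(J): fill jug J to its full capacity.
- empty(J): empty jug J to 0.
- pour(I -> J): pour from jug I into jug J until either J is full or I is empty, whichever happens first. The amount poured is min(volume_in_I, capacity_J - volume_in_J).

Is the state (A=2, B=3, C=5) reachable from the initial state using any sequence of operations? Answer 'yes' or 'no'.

BFS explored all 284 reachable states.
Reachable set includes: (0,0,0), (0,0,1), (0,0,2), (0,0,3), (0,0,4), (0,0,5), (0,0,6), (0,0,7), (0,0,8), (0,0,9), (0,0,10), (0,0,11) ...
Target (A=2, B=3, C=5) not in reachable set → no.

Answer: no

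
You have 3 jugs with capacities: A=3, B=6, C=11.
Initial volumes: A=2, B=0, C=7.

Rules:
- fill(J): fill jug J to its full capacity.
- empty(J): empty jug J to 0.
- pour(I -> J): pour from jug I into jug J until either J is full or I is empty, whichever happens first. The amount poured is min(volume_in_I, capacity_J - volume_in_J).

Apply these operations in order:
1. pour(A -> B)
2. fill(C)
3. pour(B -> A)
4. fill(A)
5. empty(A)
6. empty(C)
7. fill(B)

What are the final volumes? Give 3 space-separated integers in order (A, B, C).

Answer: 0 6 0

Derivation:
Step 1: pour(A -> B) -> (A=0 B=2 C=7)
Step 2: fill(C) -> (A=0 B=2 C=11)
Step 3: pour(B -> A) -> (A=2 B=0 C=11)
Step 4: fill(A) -> (A=3 B=0 C=11)
Step 5: empty(A) -> (A=0 B=0 C=11)
Step 6: empty(C) -> (A=0 B=0 C=0)
Step 7: fill(B) -> (A=0 B=6 C=0)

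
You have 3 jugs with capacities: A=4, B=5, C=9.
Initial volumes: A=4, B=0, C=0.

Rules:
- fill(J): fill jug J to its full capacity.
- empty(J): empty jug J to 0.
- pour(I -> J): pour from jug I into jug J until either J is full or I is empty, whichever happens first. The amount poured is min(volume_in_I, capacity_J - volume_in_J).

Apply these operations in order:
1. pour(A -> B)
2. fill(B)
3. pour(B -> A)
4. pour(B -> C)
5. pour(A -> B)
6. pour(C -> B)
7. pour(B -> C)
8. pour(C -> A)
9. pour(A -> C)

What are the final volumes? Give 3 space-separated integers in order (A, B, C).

Step 1: pour(A -> B) -> (A=0 B=4 C=0)
Step 2: fill(B) -> (A=0 B=5 C=0)
Step 3: pour(B -> A) -> (A=4 B=1 C=0)
Step 4: pour(B -> C) -> (A=4 B=0 C=1)
Step 5: pour(A -> B) -> (A=0 B=4 C=1)
Step 6: pour(C -> B) -> (A=0 B=5 C=0)
Step 7: pour(B -> C) -> (A=0 B=0 C=5)
Step 8: pour(C -> A) -> (A=4 B=0 C=1)
Step 9: pour(A -> C) -> (A=0 B=0 C=5)

Answer: 0 0 5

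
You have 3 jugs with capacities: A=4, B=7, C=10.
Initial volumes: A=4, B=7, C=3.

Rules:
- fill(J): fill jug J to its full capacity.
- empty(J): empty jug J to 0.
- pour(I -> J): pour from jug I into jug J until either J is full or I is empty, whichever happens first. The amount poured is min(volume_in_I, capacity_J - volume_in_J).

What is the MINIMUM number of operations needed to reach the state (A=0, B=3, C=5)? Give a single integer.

BFS from (A=4, B=7, C=3). One shortest path:
  1. pour(A -> C) -> (A=0 B=7 C=7)
  2. fill(A) -> (A=4 B=7 C=7)
  3. pour(A -> C) -> (A=1 B=7 C=10)
  4. empty(C) -> (A=1 B=7 C=0)
  5. pour(A -> C) -> (A=0 B=7 C=1)
  6. pour(B -> A) -> (A=4 B=3 C=1)
  7. pour(A -> C) -> (A=0 B=3 C=5)
Reached target in 7 moves.

Answer: 7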